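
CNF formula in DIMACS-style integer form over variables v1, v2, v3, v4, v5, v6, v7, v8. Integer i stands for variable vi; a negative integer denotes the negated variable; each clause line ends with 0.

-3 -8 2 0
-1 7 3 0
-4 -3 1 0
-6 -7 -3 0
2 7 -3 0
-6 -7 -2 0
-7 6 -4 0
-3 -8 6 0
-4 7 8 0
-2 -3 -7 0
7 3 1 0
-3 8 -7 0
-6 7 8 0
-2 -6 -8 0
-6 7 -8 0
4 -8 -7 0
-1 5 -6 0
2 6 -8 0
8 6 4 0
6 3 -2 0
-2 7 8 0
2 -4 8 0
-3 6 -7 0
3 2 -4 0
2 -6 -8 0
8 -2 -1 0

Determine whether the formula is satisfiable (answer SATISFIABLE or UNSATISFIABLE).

Pure literal: v5 appears only positively; assign v5 = True.
Set v1 = True and propagate.
Branch on v2: take v2 = False.
The remaining clauses are satisfied by v3 = False, v4 = False, v6 = True, v7 = True, v8 = False.
So v1 = T, v2 = F, v3 = F, v4 = F, v5 = T, v6 = T, v7 = T, v8 = F is a satisfying assignment.

SATISFIABLE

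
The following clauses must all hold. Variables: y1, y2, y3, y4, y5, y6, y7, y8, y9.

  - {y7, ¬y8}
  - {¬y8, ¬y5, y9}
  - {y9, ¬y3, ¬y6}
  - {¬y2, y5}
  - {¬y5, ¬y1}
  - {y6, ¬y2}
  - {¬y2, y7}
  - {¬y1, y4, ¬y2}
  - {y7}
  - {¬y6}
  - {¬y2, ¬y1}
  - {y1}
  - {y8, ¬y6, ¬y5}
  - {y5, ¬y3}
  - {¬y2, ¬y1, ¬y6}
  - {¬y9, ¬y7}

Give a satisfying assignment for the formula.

y1 = T, y2 = F, y3 = F, y4 = T, y5 = F, y6 = F, y7 = T, y8 = T, y9 = F

Check each clause:
  1. {¬y8, y7} — y7 is true.
  2. {¬y5, ¬y8, y9} — ¬y5 is true.
  3. {¬y3, ¬y6, y9} — ¬y6 is true.
  4. {y5, ¬y2} — ¬y2 is true.
  5. {¬y1, ¬y5} — ¬y5 is true.
  6. {y6, ¬y2} — ¬y2 is true.
  7. {y7, ¬y2} — ¬y2 is true.
  8. {¬y2, ¬y1, y4} — y4 is true.
  9. {y7} — y7 is true.
  10. {¬y6} — ¬y6 is true.
  11. {¬y2, ¬y1} — ¬y2 is true.
  12. {y1} — y1 is true.
  13. {y8, ¬y5, ¬y6} — y8 is true.
  14. {¬y3, y5} — ¬y3 is true.
  15. {¬y6, ¬y2, ¬y1} — ¬y6 is true.
  16. {¬y7, ¬y9} — ¬y9 is true.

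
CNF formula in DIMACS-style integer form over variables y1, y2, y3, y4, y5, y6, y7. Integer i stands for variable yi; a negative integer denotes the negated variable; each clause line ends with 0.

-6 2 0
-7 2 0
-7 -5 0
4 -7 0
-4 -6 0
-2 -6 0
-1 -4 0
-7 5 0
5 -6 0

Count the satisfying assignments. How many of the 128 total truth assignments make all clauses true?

24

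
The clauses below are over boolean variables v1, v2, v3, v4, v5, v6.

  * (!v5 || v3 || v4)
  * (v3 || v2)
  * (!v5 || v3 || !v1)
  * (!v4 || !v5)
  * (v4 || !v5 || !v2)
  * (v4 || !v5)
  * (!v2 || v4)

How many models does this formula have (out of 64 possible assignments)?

16

Case analysis on v4 and v5:
  v4=T, v5=T: a clause becomes empty — 0.
  v4=T, v5=F: v1, v6 free; 3 ways for (v2,v3) × 2^2 = 12.
  v4=F, v5=T: a clause becomes empty — 0.
  v4=F, v5=F: remaining (v1,v2,v3,v6) ∈ {(F,F,T,F); (F,F,T,T); (T,F,T,F); (T,F,T,T)} — 4.
Total: 0 + 12 + 0 + 4 = 16.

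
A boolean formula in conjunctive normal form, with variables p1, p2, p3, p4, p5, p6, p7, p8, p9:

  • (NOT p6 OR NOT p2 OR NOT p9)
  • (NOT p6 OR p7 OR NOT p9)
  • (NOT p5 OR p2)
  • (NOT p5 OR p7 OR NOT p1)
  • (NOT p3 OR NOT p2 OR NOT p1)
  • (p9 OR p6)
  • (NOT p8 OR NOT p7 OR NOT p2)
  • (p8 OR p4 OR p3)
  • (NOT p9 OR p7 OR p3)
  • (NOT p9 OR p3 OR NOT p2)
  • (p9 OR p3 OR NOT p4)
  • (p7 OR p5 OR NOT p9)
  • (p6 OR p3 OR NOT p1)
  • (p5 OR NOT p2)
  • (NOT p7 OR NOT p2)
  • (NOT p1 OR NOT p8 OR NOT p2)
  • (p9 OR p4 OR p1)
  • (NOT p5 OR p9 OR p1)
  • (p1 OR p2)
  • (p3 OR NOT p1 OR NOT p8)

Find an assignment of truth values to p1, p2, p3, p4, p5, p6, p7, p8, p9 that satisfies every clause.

p1 = T, p2 = F, p3 = T, p4 = T, p5 = F, p6 = T, p7 = T, p8 = F, p9 = F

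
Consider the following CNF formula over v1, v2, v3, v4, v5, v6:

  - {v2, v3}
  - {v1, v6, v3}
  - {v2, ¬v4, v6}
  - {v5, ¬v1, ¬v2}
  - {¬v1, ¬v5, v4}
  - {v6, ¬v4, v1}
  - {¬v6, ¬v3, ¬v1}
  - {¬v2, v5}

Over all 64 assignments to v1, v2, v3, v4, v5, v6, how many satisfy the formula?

15

Split on v1, then v2.
  v1=1, v2=1: remaining (v3,v4,v5,v6) ∈ {(0,1,1,0); (0,1,1,1); (1,1,1,0)} — 3.
  v1=1, v2=0: remaining (v3,v4,v5,v6) ∈ {(1,0,0,0)} — 1.
  v1=0, v2=1: 5 of the 16 assignments to (v3,v4,v5,v6) work.
  v1=0, v2=0: v5 free; 3 ways for (v3,v4,v6) × 2^1 = 6.
Total: 3 + 1 + 5 + 6 = 15.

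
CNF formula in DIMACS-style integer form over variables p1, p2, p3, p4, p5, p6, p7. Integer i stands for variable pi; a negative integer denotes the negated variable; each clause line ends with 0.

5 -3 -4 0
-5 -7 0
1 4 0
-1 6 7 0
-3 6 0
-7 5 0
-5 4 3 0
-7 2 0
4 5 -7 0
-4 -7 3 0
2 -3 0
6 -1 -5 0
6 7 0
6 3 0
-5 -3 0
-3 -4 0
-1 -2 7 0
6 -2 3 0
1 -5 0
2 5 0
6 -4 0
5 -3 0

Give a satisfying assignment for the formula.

p1 = F, p2 = T, p3 = F, p4 = T, p5 = F, p6 = T, p7 = F

p6 occurs only positively in the remaining clauses — set p6 = True.
Try p1 = False.
  then p4 is forced to True.
  then p3 is forced to False.
  then p7 is forced to False.
  then p5 is forced to False.
  then p2 is forced to True.
Every clause has at least one true literal under this assignment.
Check each clause:
  1. (p5 | ~p4 | ~p3) — ~p3 is true.
  2. (~p5 | ~p7) — ~p7 is true.
  3. (p1 | p4) — p4 is true.
  4. (p6 | ~p1 | p7) — ~p1 is true.
  5. (~p3 | p6) — ~p3 is true.
  6. (p5 | ~p7) — ~p7 is true.
  7. (~p5 | p3 | p4) — ~p5 is true.
  8. (~p7 | p2) — ~p7 is true.
  9. (~p7 | p4 | p5) — ~p7 is true.
  10. (~p4 | p3 | ~p7) — ~p7 is true.
  11. (~p3 | p2) — p2 is true.
  12. (~p5 | ~p1 | p6) — ~p5 is true.
  13. (p7 | p6) — p6 is true.
  14. (p6 | p3) — p6 is true.
  15. (~p3 | ~p5) — ~p5 is true.
  16. (~p3 | ~p4) — ~p3 is true.
  17. (~p2 | p7 | ~p1) — ~p1 is true.
  18. (p3 | p6 | ~p2) — p6 is true.
  19. (p1 | ~p5) — ~p5 is true.
  20. (p2 | p5) — p2 is true.
  21. (~p4 | p6) — p6 is true.
  22. (p5 | ~p3) — ~p3 is true.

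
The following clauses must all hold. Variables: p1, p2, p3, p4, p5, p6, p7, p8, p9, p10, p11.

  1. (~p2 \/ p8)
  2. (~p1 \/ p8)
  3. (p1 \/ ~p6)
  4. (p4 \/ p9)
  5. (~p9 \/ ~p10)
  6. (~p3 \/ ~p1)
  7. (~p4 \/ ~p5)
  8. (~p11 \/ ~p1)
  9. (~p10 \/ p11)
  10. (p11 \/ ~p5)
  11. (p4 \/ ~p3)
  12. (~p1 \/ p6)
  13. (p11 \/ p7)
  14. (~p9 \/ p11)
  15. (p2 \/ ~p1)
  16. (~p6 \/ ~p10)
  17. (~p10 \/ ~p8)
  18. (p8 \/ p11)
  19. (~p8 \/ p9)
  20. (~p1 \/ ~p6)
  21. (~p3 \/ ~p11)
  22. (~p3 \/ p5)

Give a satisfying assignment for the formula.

Pure literal: p3 appears only negated; assign p3 = False.
Branch on p1: take p1 = False.
  then p6 is forced to False.
For the remaining variables, p2 = False, p4 = True, p5 = False, p7 = False, p8 = False, p9 = False, p10 = True, p11 = True works.
Every clause has at least one true literal under this assignment.

p1=0, p2=0, p3=0, p4=1, p5=0, p6=0, p7=0, p8=0, p9=0, p10=1, p11=1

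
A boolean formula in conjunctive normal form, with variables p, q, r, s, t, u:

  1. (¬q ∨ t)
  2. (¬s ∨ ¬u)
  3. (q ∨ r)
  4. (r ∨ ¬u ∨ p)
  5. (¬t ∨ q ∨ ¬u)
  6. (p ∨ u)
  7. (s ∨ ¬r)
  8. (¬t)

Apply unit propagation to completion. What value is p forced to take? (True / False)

True

(¬t) is a unit clause: t = False.
(t ∨ ¬q): since t = False, the clause reduces to (¬q). q = False.
From (q ∨ r) and q = False: r = True.
(s ∨ ¬r) with r = True leaves only s, so s = True.
(¬u ∨ ¬s) with s = True leaves only ¬u, so u = False.
In (p ∨ u), u is now false; p must hold, so p = True.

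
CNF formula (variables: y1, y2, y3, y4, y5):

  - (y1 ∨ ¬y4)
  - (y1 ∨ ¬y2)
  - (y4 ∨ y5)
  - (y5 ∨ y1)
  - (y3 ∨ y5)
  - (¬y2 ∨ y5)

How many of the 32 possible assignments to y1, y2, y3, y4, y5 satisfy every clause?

Split on y5, then y1.
  y5=1, y1=1: y2, y3, y4 free → 2^3 = 8.
  y5=1, y1=0: remaining (y2,y3,y4) ∈ {(0,0,0); (0,1,0)} — 2.
  y5=0, y1=1: remaining (y2,y3,y4) ∈ {(0,1,1)} — 1.
  y5=0, y1=0: a clause becomes empty — 0.
Total: 8 + 2 + 1 + 0 = 11.

11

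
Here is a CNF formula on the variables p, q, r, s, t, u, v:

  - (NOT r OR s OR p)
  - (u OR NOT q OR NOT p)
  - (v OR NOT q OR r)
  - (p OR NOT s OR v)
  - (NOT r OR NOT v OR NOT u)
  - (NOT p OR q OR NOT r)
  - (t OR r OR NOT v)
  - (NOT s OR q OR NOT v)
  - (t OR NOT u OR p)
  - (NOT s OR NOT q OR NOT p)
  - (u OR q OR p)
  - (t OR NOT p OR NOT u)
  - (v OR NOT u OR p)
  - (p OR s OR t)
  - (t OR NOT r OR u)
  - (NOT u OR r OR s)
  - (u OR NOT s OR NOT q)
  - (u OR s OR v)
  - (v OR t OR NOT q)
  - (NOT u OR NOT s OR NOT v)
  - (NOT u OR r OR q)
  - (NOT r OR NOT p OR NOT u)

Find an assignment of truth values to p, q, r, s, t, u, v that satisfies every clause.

p=True, q=False, r=False, s=True, t=True, u=False, v=False

Check each clause:
  1. (p OR NOT r OR s) — p is true.
  2. (NOT p OR u OR NOT q) — NOT q is true.
  3. (r OR NOT q OR v) — NOT q is true.
  4. (v OR p OR NOT s) — p is true.
  5. (NOT u OR NOT r OR NOT v) — NOT v is true.
  6. (NOT r OR NOT p OR q) — NOT r is true.
  7. (t OR NOT v OR r) — NOT v is true.
  8. (q OR NOT s OR NOT v) — NOT v is true.
  9. (p OR t OR NOT u) — p is true.
  10. (NOT s OR NOT p OR NOT q) — NOT q is true.
  11. (p OR q OR u) — p is true.
  12. (t OR NOT p OR NOT u) — NOT u is true.
  13. (NOT u OR p OR v) — p is true.
  14. (p OR s OR t) — p is true.
  15. (NOT r OR u OR t) — NOT r is true.
  16. (NOT u OR r OR s) — NOT u is true.
  17. (NOT s OR NOT q OR u) — NOT q is true.
  18. (s OR v OR u) — s is true.
  19. (v OR t OR NOT q) — t is true.
  20. (NOT s OR NOT v OR NOT u) — NOT v is true.
  21. (NOT u OR q OR r) — NOT u is true.
  22. (NOT u OR NOT r OR NOT p) — NOT u is true.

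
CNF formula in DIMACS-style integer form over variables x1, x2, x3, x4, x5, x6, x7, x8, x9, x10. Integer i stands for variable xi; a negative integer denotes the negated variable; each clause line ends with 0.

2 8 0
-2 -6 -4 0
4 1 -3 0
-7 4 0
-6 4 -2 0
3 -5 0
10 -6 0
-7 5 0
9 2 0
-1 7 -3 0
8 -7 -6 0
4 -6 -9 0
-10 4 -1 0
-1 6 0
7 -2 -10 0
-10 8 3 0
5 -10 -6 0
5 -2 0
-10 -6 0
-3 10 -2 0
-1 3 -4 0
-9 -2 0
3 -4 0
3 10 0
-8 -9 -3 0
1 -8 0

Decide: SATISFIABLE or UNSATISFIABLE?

SATISFIABLE

Try x1 = False.
  then x8 is forced to False.
  then x2 is forced to True.
  then x5 is forced to True.
  then x3 is forced to True.
  then x4 is forced to True.
  then x6 is forced to False.
  then x10 is forced to True.
  then x7 is forced to True.
  then x9 is forced to False.
So x1=F  x2=T  x3=T  x4=T  x5=T  x6=F  x7=T  x8=F  x9=F  x10=T is a satisfying assignment.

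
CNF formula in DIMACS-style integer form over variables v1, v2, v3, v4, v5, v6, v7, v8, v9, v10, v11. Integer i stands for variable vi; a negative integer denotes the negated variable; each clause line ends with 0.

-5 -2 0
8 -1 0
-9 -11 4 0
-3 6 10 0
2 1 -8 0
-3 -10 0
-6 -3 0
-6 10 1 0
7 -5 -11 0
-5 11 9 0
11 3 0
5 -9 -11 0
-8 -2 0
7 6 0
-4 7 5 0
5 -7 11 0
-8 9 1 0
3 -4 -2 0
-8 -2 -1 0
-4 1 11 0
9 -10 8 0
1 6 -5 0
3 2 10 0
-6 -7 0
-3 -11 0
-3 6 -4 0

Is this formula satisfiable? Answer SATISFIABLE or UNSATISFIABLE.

SATISFIABLE

Set v1 = False and propagate.
Try v2 = True.
  then v5 is forced to False.
  then v8 is forced to False.
The remaining clauses are satisfied by v3 = False, v4 = False, v6 = False, v7 = True, v9 = False, v10 = False, v11 = True.
So v1 = F, v2 = T, v3 = F, v4 = F, v5 = F, v6 = F, v7 = T, v8 = F, v9 = F, v10 = F, v11 = T is a satisfying assignment.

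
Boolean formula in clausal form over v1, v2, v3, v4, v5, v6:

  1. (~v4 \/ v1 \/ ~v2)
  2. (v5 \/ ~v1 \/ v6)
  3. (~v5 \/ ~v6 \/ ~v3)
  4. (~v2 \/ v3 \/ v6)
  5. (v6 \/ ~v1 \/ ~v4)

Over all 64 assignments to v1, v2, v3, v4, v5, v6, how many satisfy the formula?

34

Case analysis on v6 and v1:
  v6=T, v1=T: v2, v4 free; 3 ways for (v3,v5) × 2^2 = 12.
  v6=T, v1=F: 9 of the 16 assignments to (v2,v3,v4,v5) work.
  v6=F, v1=T: remaining (v2,v3,v4,v5) ∈ {(F,F,F,T); (F,T,F,T); (T,T,F,T)} — 3.
  v6=F, v1=F: v5 free; 5 ways for (v2,v3,v4) × 2^1 = 10.
Total: 12 + 9 + 3 + 10 = 34.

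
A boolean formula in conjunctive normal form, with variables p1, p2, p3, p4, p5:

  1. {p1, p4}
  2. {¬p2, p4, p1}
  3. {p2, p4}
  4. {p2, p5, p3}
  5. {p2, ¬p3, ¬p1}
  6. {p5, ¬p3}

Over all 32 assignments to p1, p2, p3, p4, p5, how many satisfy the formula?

Case analysis on p2 and p1:
  p2=1, p1=1: p4 free; 3 ways for (p3,p5) × 2^1 = 6.
  p2=1, p1=0: remaining (p3,p4,p5) ∈ {(0,1,0); (0,1,1); (1,1,1)} — 3.
  p2=0, p1=1: remaining (p3,p4,p5) ∈ {(0,1,1)} — 1.
  p2=0, p1=0: remaining (p3,p4,p5) ∈ {(0,1,1); (1,1,1)} — 2.
Total: 6 + 3 + 1 + 2 = 12.

12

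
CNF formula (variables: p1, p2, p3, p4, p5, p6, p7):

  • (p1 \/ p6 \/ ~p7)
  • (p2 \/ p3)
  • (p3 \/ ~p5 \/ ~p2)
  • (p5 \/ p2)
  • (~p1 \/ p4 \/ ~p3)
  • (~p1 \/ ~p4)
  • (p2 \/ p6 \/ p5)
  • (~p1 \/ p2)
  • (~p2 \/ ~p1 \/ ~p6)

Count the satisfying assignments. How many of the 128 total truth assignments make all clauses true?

Split on p2, then p1.
  p2=1, p1=1: remaining (p3,p4,p5,p6,p7) ∈ {(0,0,0,0,0); (0,0,0,0,1)} — 2.
  p2=1, p1=0: p4 free; 9 ways for (p3,p5,p6,p7) × 2^1 = 18.
  p2=0, p1=1: a clause becomes empty — 0.
  p2=0, p1=0: p4 free; 3 ways for (p3,p5,p6,p7) × 2^1 = 6.
Total: 2 + 18 + 0 + 6 = 26.

26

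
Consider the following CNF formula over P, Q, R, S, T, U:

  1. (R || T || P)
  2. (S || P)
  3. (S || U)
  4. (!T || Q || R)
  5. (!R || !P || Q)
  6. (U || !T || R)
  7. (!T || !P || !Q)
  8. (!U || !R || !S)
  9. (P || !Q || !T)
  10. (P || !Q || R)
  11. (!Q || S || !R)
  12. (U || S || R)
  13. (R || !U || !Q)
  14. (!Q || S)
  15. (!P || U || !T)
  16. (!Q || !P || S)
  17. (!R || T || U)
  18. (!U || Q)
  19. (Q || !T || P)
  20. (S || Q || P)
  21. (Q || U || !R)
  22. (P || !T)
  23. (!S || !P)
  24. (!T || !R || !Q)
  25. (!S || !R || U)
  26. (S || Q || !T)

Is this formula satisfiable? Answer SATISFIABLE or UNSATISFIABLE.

UNSATISFIABLE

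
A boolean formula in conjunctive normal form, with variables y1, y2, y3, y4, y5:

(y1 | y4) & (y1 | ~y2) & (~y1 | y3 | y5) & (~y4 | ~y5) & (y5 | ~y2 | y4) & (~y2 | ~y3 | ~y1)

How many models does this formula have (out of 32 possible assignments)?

Satisfying assignments:
  y1=0 y2=0 y3=0 y4=1 y5=0
  y1=0 y2=0 y3=1 y4=1 y5=0
  y1=1 y2=0 y3=0 y4=0 y5=1
  y1=1 y2=0 y3=1 y4=0 y5=0
  y1=1 y2=0 y3=1 y4=0 y5=1
  y1=1 y2=0 y3=1 y4=1 y5=0
  y1=1 y2=1 y3=0 y4=0 y5=1
That's 7 in total.

7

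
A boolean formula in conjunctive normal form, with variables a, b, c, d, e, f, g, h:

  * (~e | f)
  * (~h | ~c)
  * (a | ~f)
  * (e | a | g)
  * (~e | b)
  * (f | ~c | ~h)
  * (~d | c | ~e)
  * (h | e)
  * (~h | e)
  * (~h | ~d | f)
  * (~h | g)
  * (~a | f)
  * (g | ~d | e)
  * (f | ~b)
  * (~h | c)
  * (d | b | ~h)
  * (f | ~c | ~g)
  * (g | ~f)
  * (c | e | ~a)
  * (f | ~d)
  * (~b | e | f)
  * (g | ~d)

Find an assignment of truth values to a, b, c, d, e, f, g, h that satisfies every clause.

a=True  b=True  c=False  d=False  e=True  f=True  g=True  h=False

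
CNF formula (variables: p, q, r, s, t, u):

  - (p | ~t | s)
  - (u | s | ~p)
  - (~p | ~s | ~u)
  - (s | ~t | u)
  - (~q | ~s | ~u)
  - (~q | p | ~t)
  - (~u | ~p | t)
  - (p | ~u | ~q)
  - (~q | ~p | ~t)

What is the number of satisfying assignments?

24

Case analysis on p and u:
  p=1, u=1: remaining (q,r,s,t) ∈ {(0,0,0,1); (0,1,0,1)} — 2.
  p=1, u=0: r free; 3 ways for (q,s,t) × 2^1 = 6.
  p=0, u=1: r free; 3 ways for (q,s,t) × 2^1 = 6.
  p=0, u=0: r free; 5 ways for (q,s,t) × 2^1 = 10.
Total: 2 + 6 + 6 + 10 = 24.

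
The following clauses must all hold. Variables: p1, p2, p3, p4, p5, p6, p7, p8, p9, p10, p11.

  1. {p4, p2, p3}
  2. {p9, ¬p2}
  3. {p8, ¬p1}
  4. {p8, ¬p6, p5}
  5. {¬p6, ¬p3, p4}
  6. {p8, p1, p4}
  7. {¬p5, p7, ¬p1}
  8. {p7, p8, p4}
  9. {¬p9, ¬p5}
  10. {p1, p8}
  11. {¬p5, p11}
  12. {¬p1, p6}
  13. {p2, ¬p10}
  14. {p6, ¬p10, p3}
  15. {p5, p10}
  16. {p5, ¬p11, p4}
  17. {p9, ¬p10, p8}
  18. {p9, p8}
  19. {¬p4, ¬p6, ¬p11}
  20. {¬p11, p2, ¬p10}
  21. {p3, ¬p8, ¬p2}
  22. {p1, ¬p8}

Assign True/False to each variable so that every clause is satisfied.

p1=T, p2=T, p3=T, p4=T, p5=F, p6=T, p7=F, p8=T, p9=T, p10=T, p11=F

Try p1 = True.
  then p8 is forced to True.
  then p6 is forced to True.
Branch on p2: take p2 = True.
  then p9 is forced to True.
  then p5 is forced to False.
  then p10 is forced to True.
  then p3 is forced to True.
  then p4 is forced to True.
  then p11 is forced to False.
p7 is now unconstrained; take p7 = False.
Every clause has at least one true literal under this assignment.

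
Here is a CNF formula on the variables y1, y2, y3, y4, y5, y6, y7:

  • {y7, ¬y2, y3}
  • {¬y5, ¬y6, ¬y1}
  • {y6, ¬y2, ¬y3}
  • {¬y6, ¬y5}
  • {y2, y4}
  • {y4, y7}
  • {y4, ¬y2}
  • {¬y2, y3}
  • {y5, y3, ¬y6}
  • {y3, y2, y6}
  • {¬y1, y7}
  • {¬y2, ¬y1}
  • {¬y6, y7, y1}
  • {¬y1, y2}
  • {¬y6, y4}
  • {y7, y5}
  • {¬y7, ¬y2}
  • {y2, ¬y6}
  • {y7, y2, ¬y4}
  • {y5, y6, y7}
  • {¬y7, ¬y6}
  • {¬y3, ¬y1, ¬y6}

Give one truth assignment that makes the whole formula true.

y1=False, y2=False, y3=True, y4=True, y5=True, y6=False, y7=True

Check each clause:
  1. {y3, y7, ¬y2} — y3 is true.
  2. {¬y5, ¬y1, ¬y6} — ¬y6 is true.
  3. {y6, ¬y3, ¬y2} — ¬y2 is true.
  4. {¬y6, ¬y5} — ¬y6 is true.
  5. {y2, y4} — y4 is true.
  6. {y4, y7} — y4 is true.
  7. {¬y2, y4} — y4 is true.
  8. {y3, ¬y2} — y3 is true.
  9. {¬y6, y5, y3} — ¬y6 is true.
  10. {y3, y2, y6} — y3 is true.
  11. {¬y1, y7} — ¬y1 is true.
  12. {¬y2, ¬y1} — ¬y1 is true.
  13. {y7, ¬y6, y1} — ¬y6 is true.
  14. {y2, ¬y1} — ¬y1 is true.
  15. {¬y6, y4} — ¬y6 is true.
  16. {y7, y5} — y5 is true.
  17. {¬y2, ¬y7} — ¬y2 is true.
  18. {¬y6, y2} — ¬y6 is true.
  19. {¬y4, y7, y2} — y7 is true.
  20. {y6, y7, y5} — y5 is true.
  21. {¬y6, ¬y7} — ¬y6 is true.
  22. {¬y1, ¬y3, ¬y6} — ¬y6 is true.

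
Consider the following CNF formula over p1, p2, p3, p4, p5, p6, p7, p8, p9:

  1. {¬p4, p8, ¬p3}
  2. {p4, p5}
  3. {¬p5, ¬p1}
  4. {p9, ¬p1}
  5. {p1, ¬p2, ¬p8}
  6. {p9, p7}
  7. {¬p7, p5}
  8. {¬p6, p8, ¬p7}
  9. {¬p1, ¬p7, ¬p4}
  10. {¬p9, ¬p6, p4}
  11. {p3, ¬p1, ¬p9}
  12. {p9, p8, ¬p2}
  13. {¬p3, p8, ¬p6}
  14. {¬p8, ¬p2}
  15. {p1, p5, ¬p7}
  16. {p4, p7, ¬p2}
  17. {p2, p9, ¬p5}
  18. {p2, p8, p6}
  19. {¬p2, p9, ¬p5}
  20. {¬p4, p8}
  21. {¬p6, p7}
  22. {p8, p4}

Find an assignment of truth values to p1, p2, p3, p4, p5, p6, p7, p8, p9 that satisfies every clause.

p1 = F, p2 = F, p3 = T, p4 = F, p5 = T, p6 = F, p7 = T, p8 = T, p9 = T

Set p1 = False and propagate.
Branch on p2: take p2 = False.
The remaining clauses are satisfied by p3 = True, p4 = False, p5 = True, p6 = False, p7 = True, p8 = True, p9 = True.
Every clause has at least one true literal under this assignment.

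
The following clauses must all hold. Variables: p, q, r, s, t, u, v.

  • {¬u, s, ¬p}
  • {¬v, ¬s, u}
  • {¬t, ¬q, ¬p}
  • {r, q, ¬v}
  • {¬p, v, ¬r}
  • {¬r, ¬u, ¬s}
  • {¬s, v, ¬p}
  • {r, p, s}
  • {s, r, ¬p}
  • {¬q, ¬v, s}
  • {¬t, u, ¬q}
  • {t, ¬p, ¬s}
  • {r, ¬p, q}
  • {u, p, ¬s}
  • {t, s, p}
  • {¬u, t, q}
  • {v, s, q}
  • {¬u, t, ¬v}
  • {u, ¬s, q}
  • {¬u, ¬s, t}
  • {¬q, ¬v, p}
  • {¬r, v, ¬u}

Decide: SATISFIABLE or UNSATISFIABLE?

SATISFIABLE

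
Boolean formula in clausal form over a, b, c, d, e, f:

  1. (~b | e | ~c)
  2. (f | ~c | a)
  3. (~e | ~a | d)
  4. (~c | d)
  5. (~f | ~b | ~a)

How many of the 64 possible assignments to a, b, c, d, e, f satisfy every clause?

33

Split on a, then c.
  a=1, c=1: 5 of the 16 assignments to (b,d,e,f) work.
  a=1, c=0: 9 of the 16 assignments to (b,d,e,f) work.
  a=0, c=1: remaining (b,d,e,f) ∈ {(0,1,0,1); (0,1,1,1); (1,1,1,1)} — 3.
  a=0, c=0: b, d, e, f free → 2^4 = 16.
Total: 5 + 9 + 3 + 16 = 33.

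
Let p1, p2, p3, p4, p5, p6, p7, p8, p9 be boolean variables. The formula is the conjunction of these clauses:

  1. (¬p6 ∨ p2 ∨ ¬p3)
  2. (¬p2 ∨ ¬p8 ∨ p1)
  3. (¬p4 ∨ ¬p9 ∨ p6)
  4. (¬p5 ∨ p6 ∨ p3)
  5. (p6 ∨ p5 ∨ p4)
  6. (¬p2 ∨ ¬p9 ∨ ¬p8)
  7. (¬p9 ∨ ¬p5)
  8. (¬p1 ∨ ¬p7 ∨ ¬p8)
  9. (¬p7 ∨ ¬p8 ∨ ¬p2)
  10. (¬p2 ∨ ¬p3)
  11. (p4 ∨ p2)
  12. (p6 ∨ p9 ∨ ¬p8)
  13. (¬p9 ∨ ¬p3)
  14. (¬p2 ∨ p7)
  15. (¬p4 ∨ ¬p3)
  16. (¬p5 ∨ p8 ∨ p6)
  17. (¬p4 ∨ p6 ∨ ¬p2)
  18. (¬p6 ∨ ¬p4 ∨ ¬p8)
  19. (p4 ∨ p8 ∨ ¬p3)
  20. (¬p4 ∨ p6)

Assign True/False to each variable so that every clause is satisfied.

p1 = F  p2 = T  p3 = F  p4 = T  p5 = T  p6 = T  p7 = T  p8 = F  p9 = F

Set p1 = False and propagate.
The remaining clauses are satisfied by p2 = True, p3 = False, p4 = True, p5 = True, p6 = True, p7 = True, p8 = False, p9 = False.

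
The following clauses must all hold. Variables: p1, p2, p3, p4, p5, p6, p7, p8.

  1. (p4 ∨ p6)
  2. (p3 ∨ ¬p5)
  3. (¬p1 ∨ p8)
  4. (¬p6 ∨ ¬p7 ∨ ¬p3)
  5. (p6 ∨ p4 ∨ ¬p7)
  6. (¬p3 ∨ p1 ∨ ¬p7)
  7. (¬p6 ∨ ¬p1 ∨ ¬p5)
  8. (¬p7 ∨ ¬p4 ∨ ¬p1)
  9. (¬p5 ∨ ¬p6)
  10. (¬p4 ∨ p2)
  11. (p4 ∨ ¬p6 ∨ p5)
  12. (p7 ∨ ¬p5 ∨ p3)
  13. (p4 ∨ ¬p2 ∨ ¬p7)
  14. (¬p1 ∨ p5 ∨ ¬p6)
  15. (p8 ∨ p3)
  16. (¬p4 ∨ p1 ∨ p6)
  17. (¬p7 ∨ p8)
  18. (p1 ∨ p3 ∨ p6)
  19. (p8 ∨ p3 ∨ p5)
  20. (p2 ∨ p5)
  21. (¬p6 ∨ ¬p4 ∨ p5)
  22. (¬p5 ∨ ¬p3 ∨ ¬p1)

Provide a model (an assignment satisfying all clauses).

p1=1, p2=1, p3=0, p4=1, p5=0, p6=0, p7=0, p8=1

p8 occurs only positively in the remaining clauses — set p8 = True.
Try p1 = True.
For the remaining variables, p2 = True, p3 = False, p4 = True, p5 = False, p6 = False, p7 = False works.
Check each clause:
  1. (p6 ∨ p4) — p4 is true.
  2. (¬p5 ∨ p3) — ¬p5 is true.
  3. (¬p1 ∨ p8) — p8 is true.
  4. (¬p7 ∨ ¬p3 ∨ ¬p6) — ¬p7 is true.
  5. (¬p7 ∨ p4 ∨ p6) — ¬p7 is true.
  6. (¬p3 ∨ p1 ∨ ¬p7) — ¬p7 is true.
  7. (¬p5 ∨ ¬p6 ∨ ¬p1) — ¬p6 is true.
  8. (¬p1 ∨ ¬p4 ∨ ¬p7) — ¬p7 is true.
  9. (¬p5 ∨ ¬p6) — ¬p6 is true.
  10. (p2 ∨ ¬p4) — p2 is true.
  11. (¬p6 ∨ p5 ∨ p4) — ¬p6 is true.
  12. (p7 ∨ ¬p5 ∨ p3) — ¬p5 is true.
  13. (¬p7 ∨ p4 ∨ ¬p2) — ¬p7 is true.
  14. (p5 ∨ ¬p1 ∨ ¬p6) — ¬p6 is true.
  15. (p8 ∨ p3) — p8 is true.
  16. (¬p4 ∨ p1 ∨ p6) — p1 is true.
  17. (¬p7 ∨ p8) — p8 is true.
  18. (p1 ∨ p3 ∨ p6) — p1 is true.
  19. (p3 ∨ p8 ∨ p5) — p8 is true.
  20. (p5 ∨ p2) — p2 is true.
  21. (p5 ∨ ¬p4 ∨ ¬p6) — ¬p6 is true.
  22. (¬p3 ∨ ¬p5 ∨ ¬p1) — ¬p5 is true.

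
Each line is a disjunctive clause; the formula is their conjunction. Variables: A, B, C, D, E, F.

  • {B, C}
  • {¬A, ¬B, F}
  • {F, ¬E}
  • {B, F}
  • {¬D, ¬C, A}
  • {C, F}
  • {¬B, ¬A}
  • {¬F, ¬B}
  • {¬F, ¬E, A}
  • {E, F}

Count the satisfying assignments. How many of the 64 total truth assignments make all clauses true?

The models are:
  A=F B=F C=T D=F E=F F=T
  A=T B=F C=T D=F E=F F=T
  A=T B=F C=T D=F E=T F=T
  A=T B=F C=T D=T E=F F=T
  A=T B=F C=T D=T E=T F=T
Count: 5.

5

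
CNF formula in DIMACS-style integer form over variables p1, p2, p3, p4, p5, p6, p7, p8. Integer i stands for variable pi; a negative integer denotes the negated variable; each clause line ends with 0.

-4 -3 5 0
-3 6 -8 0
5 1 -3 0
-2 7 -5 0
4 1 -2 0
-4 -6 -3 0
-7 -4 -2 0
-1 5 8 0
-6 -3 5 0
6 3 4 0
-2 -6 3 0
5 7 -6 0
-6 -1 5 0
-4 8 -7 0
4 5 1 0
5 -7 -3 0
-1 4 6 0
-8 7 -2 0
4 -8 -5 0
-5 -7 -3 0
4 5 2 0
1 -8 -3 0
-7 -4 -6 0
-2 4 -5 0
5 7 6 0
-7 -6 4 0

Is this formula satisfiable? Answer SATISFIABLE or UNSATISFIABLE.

SATISFIABLE

Set p1 = False and propagate.
Set p2 = False and propagate.
For the remaining variables, p3 = False, p4 = False, p5 = True, p6 = True, p7 = False, p8 = False works.
So p1=F  p2=F  p3=F  p4=F  p5=T  p6=T  p7=F  p8=F is a satisfying assignment.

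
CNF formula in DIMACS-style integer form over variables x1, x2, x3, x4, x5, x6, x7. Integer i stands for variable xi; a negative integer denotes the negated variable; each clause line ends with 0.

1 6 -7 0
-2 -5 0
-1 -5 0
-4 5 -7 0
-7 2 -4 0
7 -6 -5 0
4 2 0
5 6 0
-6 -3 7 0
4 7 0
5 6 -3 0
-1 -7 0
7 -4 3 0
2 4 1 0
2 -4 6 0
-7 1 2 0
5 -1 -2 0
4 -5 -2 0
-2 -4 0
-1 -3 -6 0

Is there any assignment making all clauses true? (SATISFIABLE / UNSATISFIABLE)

SATISFIABLE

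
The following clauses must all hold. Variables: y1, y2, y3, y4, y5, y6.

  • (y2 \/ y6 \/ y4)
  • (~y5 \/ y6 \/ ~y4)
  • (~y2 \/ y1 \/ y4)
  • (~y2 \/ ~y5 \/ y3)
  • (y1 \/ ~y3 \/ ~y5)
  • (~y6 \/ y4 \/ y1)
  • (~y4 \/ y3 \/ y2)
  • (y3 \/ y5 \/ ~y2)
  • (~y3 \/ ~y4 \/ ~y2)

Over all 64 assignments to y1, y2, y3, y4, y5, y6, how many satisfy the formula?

Split on y2, then y4.
  y2=1, y4=1: a clause becomes empty — 0.
  y2=1, y4=0: remaining (y1,y3,y5,y6) ∈ {(1,1,0,0); (1,1,0,1); (1,1,1,0); (1,1,1,1)} — 4.
  y2=0, y4=1: 5 of the 16 assignments to (y1,y3,y5,y6) work.
  y2=0, y4=0: remaining (y1,y3,y5,y6) ∈ {(1,0,0,1); (1,0,1,1); (1,1,0,1); (1,1,1,1)} — 4.
Total: 0 + 4 + 5 + 4 = 13.

13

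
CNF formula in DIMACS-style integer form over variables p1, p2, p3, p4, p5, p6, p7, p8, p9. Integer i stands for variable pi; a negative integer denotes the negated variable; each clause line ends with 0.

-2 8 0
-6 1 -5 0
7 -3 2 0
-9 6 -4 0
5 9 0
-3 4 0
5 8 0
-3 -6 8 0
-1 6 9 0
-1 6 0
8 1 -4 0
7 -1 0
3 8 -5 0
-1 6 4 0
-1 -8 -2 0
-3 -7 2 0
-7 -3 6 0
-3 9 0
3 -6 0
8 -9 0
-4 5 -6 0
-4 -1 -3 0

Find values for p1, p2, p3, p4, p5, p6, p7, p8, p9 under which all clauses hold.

p1=F, p2=F, p3=F, p4=F, p5=F, p6=F, p7=F, p8=T, p9=T

Try p1 = False.
Branch on p2: take p2 = False.
The remaining clauses are satisfied by p3 = False, p4 = False, p5 = False, p6 = False, p7 = False, p8 = True, p9 = True.
Check each clause:
  1. (p8 \/ ~p2) — p8 is true.
  2. (~p6 \/ p1 \/ ~p5) — ~p6 is true.
  3. (~p3 \/ p7 \/ p2) — ~p3 is true.
  4. (~p9 \/ ~p4 \/ p6) — ~p4 is true.
  5. (p5 \/ p9) — p9 is true.
  6. (p4 \/ ~p3) — ~p3 is true.
  7. (p8 \/ p5) — p8 is true.
  8. (~p3 \/ p8 \/ ~p6) — p8 is true.
  9. (p9 \/ p6 \/ ~p1) — p9 is true.
  10. (~p1 \/ p6) — ~p1 is true.
  11. (~p4 \/ p1 \/ p8) — p8 is true.
  12. (p7 \/ ~p1) — ~p1 is true.
  13. (p8 \/ ~p5 \/ p3) — p8 is true.
  14. (~p1 \/ p4 \/ p6) — ~p1 is true.
  15. (~p2 \/ ~p8 \/ ~p1) — ~p1 is true.
  16. (~p7 \/ p2 \/ ~p3) — ~p7 is true.
  17. (p6 \/ ~p7 \/ ~p3) — ~p7 is true.
  18. (p9 \/ ~p3) — p9 is true.
  19. (p3 \/ ~p6) — ~p6 is true.
  20. (p8 \/ ~p9) — p8 is true.
  21. (~p6 \/ ~p4 \/ p5) — ~p6 is true.
  22. (~p4 \/ ~p1 \/ ~p3) — ~p4 is true.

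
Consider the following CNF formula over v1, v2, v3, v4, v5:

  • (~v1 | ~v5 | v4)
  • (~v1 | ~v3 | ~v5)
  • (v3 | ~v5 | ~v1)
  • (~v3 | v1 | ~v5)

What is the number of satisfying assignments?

20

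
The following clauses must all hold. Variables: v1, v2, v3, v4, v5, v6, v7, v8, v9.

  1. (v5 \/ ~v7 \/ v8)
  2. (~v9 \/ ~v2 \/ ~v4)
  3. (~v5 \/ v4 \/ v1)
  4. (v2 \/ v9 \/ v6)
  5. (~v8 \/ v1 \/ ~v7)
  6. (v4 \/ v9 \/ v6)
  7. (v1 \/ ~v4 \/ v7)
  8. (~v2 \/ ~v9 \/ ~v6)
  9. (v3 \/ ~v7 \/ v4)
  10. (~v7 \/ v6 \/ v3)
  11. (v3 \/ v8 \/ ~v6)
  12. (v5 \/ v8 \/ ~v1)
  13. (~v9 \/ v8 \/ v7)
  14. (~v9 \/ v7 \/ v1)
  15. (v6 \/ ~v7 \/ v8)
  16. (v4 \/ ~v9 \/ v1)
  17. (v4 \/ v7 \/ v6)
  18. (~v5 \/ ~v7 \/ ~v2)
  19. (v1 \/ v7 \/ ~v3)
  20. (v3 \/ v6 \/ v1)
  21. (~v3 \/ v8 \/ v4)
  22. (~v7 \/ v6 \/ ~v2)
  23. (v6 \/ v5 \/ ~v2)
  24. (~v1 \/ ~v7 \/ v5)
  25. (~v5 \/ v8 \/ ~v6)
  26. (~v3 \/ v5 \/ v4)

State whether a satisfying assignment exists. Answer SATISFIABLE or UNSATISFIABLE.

Branch on v1: take v1 = True.
Set v2 = False and propagate.
Set v3 = True and propagate.
The remaining clauses are satisfied by v4 = True, v5 = False, v6 = True, v7 = False, v8 = True, v9 = True.
Every clause has at least one true literal under this assignment.
So v1=T  v2=F  v3=T  v4=T  v5=F  v6=T  v7=F  v8=T  v9=T is a satisfying assignment.

SATISFIABLE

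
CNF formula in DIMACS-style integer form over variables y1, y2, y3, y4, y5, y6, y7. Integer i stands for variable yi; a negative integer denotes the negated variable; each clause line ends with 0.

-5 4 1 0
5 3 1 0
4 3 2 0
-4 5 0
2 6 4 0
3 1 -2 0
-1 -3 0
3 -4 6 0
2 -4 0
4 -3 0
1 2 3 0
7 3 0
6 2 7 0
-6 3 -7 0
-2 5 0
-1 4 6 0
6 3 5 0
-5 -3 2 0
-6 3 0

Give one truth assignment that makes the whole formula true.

y1=F, y2=T, y3=T, y4=T, y5=T, y6=T, y7=F

Set y1 = False and propagate.
Try y2 = True.
  then y3 is forced to True.
  then y4 is forced to True.
  then y5 is forced to True.
y6, y7 are now unconstrained; take y6 = True, y7 = False.
Every clause has at least one true literal under this assignment.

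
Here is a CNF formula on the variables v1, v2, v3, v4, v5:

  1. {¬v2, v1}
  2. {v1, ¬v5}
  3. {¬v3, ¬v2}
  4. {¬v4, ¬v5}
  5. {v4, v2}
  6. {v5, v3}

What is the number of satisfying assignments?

The models are:
  v1=0 v2=0 v3=1 v4=1 v5=0
  v1=1 v2=0 v3=1 v4=1 v5=0
  v1=1 v2=1 v3=0 v4=0 v5=1
Count: 3.

3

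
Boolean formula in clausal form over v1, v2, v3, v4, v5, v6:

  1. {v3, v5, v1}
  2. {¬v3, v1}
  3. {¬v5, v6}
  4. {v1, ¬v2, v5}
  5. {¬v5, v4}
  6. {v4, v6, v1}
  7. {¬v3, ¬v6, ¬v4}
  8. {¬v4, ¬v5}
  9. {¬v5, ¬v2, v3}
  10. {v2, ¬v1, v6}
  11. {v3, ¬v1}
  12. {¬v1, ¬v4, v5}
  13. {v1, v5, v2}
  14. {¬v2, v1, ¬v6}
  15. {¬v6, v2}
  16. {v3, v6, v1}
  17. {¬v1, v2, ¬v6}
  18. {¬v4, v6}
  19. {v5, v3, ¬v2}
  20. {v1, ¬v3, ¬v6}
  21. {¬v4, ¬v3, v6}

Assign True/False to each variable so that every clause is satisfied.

v1 = 1, v2 = 1, v3 = 1, v4 = 0, v5 = 0, v6 = 0

Check each clause:
  1. {v1, v5, v3} — v1 is true.
  2. {¬v3, v1} — v1 is true.
  3. {v6, ¬v5} — ¬v5 is true.
  4. {v1, v5, ¬v2} — v1 is true.
  5. {¬v5, v4} — ¬v5 is true.
  6. {v1, v4, v6} — v1 is true.
  7. {¬v4, ¬v6, ¬v3} — ¬v6 is true.
  8. {¬v5, ¬v4} — ¬v5 is true.
  9. {¬v2, ¬v5, v3} — v3 is true.
  10. {¬v1, v2, v6} — v2 is true.
  11. {¬v1, v3} — v3 is true.
  12. {¬v4, v5, ¬v1} — ¬v4 is true.
  13. {v2, v5, v1} — v1 is true.
  14. {¬v2, v1, ¬v6} — v1 is true.
  15. {¬v6, v2} — ¬v6 is true.
  16. {v6, v1, v3} — v1 is true.
  17. {¬v6, v2, ¬v1} — v2 is true.
  18. {¬v4, v6} — ¬v4 is true.
  19. {¬v2, v3, v5} — v3 is true.
  20. {¬v3, v1, ¬v6} — v1 is true.
  21. {¬v3, v6, ¬v4} — ¬v4 is true.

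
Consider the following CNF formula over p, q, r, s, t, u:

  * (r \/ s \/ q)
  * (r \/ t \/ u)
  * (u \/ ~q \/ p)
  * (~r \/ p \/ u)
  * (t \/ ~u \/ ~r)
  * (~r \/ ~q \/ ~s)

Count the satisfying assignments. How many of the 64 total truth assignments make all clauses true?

28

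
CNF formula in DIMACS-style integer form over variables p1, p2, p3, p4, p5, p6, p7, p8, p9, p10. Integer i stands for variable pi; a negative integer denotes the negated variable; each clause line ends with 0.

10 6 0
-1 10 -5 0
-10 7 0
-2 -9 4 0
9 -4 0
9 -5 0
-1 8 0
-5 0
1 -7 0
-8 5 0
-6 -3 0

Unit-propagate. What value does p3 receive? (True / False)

Unit clause (!p5) sets p5 = False.
(!p8 || p5): since p5 = False, the clause reduces to (!p8). p8 = False.
In (p8 || !p1), p8 is now false; !p1 must hold, so p1 = False.
(p1 || !p7): since p1 = False, the clause reduces to (!p7). p7 = False.
(p7 || !p10): since p7 = False, the clause reduces to (!p10). p10 = False.
(p6 || p10): since p10 = False, the clause reduces to (p6). p6 = True.
In (!p3 || !p6), !p6 is now false; !p3 must hold, so p3 = False.

False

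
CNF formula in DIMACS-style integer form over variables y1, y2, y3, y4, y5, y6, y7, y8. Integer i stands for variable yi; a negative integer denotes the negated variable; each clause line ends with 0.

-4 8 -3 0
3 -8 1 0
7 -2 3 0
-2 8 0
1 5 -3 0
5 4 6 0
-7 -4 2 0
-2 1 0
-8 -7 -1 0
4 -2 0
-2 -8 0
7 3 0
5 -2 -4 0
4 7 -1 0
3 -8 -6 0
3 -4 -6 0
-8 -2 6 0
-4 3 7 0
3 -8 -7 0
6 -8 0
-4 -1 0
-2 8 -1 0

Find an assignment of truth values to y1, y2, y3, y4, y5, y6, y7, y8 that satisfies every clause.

y1=F, y2=F, y3=T, y4=T, y5=T, y6=T, y7=F, y8=T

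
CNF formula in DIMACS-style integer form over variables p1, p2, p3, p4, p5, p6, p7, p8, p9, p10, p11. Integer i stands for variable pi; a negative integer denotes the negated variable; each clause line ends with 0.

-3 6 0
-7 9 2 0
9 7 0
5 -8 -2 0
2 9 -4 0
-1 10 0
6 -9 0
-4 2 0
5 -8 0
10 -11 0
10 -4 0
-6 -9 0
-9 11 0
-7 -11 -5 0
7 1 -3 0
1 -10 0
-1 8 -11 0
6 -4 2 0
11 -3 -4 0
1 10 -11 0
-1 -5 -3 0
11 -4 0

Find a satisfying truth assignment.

p1=True, p2=True, p3=False, p4=False, p5=False, p6=False, p7=True, p8=False, p9=False, p10=True, p11=False

Pure literal: p3 appears only negated; assign p3 = False.
Pure literal: p4 appears only negated; assign p4 = False.
Set p1 = True and propagate.
  then p10 is forced to True.
For the remaining variables, p2 = True, p5 = False, p6 = False, p7 = True, p8 = False, p9 = False, p11 = False works.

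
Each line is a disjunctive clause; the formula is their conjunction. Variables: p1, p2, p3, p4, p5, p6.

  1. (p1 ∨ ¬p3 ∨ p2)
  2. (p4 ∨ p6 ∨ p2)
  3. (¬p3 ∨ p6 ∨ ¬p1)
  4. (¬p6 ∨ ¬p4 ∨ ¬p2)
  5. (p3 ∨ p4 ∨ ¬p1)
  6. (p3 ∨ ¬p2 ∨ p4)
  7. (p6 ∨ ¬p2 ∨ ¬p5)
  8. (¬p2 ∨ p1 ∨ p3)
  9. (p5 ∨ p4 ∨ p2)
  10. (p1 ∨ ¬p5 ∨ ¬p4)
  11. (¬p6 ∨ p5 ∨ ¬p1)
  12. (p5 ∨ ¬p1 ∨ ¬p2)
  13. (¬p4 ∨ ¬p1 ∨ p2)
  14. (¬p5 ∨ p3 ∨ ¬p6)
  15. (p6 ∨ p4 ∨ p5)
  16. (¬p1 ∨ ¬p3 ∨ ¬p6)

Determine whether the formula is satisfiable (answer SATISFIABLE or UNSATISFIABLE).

SATISFIABLE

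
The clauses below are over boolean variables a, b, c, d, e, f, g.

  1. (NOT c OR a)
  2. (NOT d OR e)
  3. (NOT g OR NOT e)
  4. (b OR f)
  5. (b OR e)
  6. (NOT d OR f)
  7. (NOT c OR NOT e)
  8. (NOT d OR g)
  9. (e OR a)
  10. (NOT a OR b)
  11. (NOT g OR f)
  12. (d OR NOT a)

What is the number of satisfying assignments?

3

The models are:
  a=F b=F c=F d=F e=T f=T g=F
  a=F b=T c=F d=F e=T f=F g=F
  a=F b=T c=F d=F e=T f=T g=F
Count: 3.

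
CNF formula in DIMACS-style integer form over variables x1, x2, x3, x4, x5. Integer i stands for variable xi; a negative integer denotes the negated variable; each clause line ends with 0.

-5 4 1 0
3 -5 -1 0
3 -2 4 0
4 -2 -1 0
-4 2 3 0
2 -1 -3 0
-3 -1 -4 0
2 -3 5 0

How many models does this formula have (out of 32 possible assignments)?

9

Case analysis on x3 and x1:
  x3=1, x1=1: a clause becomes empty — 0.
  x3=1, x1=0: remaining (x2,x4,x5) ∈ {(0,1,1); (1,0,0); (1,1,0); (1,1,1)} — 4.
  x3=0, x1=1: remaining (x2,x4,x5) ∈ {(0,0,0); (1,1,0)} — 2.
  x3=0, x1=0: remaining (x2,x4,x5) ∈ {(0,0,0); (1,1,0); (1,1,1)} — 3.
Total: 0 + 4 + 2 + 3 = 9.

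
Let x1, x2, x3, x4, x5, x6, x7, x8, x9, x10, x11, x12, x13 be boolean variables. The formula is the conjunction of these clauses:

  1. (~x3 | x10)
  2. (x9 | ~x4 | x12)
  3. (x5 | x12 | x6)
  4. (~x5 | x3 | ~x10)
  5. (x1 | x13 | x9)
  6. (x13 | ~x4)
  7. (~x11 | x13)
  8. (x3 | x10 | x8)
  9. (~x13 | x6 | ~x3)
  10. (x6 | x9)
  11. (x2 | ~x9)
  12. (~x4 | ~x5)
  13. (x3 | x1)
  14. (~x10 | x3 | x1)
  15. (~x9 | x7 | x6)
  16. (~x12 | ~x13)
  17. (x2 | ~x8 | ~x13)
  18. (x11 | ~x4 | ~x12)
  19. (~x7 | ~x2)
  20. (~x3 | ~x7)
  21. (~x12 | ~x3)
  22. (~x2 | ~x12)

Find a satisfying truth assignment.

x1=False, x2=True, x3=True, x4=False, x5=False, x6=True, x7=False, x8=False, x9=False, x10=True, x11=True, x12=False, x13=True

Check each clause:
  1. (x10 | ~x3) — x10 is true.
  2. (x12 | ~x4 | x9) — ~x4 is true.
  3. (x5 | x12 | x6) — x6 is true.
  4. (~x10 | x3 | ~x5) — x3 is true.
  5. (x9 | x1 | x13) — x13 is true.
  6. (x13 | ~x4) — ~x4 is true.
  7. (~x11 | x13) — x13 is true.
  8. (x8 | x10 | x3) — x10 is true.
  9. (~x3 | x6 | ~x13) — x6 is true.
  10. (x6 | x9) — x6 is true.
  11. (x2 | ~x9) — x2 is true.
  12. (~x4 | ~x5) — ~x5 is true.
  13. (x3 | x1) — x3 is true.
  14. (~x10 | x3 | x1) — x3 is true.
  15. (~x9 | x6 | x7) — x6 is true.
  16. (~x12 | ~x13) — ~x12 is true.
  17. (~x13 | x2 | ~x8) — ~x8 is true.
  18. (~x12 | ~x4 | x11) — x11 is true.
  19. (~x7 | ~x2) — ~x7 is true.
  20. (~x3 | ~x7) — ~x7 is true.
  21. (~x12 | ~x3) — ~x12 is true.
  22. (~x12 | ~x2) — ~x12 is true.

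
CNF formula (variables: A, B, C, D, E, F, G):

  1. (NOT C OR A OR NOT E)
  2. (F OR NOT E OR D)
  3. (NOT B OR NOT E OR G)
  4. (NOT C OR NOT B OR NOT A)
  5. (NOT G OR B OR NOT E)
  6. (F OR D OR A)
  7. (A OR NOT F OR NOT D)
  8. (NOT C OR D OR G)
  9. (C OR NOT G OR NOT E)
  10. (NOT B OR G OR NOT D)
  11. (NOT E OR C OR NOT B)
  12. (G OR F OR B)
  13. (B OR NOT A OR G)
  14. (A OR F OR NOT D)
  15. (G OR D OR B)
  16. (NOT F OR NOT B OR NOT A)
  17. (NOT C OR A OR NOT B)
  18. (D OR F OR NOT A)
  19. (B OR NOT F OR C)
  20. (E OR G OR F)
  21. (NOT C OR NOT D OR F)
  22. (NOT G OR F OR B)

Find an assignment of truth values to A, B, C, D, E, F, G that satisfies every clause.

Set A = True and propagate.
Set B = False and propagate.
  then G is forced to True.
  then E is forced to False.
  then F is forced to True.
  then C is forced to True.
D is now unconstrained; take D = False.
Check each clause:
  1. (NOT C OR A OR NOT E) — A is true.
  2. (D OR NOT E OR F) — NOT E is true.
  3. (NOT B OR G OR NOT E) — NOT E is true.
  4. (NOT A OR NOT B OR NOT C) — NOT B is true.
  5. (B OR NOT G OR NOT E) — NOT E is true.
  6. (D OR A OR F) — A is true.
  7. (NOT F OR A OR NOT D) — A is true.
  8. (G OR NOT C OR D) — G is true.
  9. (C OR NOT G OR NOT E) — C is true.
  10. (NOT D OR G OR NOT B) — NOT D is true.
  11. (NOT E OR C OR NOT B) — C is true.
  12. (F OR G OR B) — F is true.
  13. (B OR G OR NOT A) — G is true.
  14. (NOT D OR F OR A) — A is true.
  15. (D OR B OR G) — G is true.
  16. (NOT F OR NOT A OR NOT B) — NOT B is true.
  17. (NOT C OR NOT B OR A) — A is true.
  18. (D OR F OR NOT A) — F is true.
  19. (C OR B OR NOT F) — C is true.
  20. (G OR E OR F) — F is true.
  21. (NOT C OR F OR NOT D) — NOT D is true.
  22. (B OR NOT G OR F) — F is true.

A=T, B=F, C=T, D=F, E=F, F=T, G=T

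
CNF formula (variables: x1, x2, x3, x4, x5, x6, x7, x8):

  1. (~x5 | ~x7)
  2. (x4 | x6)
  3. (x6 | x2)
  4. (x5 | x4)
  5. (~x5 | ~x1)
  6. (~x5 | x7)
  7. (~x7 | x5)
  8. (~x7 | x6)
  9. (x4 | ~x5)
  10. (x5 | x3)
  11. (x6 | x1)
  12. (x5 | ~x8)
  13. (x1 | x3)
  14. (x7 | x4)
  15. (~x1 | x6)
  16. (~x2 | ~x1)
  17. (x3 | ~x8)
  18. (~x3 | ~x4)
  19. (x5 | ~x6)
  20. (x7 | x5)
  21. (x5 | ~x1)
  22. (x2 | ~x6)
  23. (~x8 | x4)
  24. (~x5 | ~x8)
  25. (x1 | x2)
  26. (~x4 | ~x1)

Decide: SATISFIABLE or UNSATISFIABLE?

x5 = True:
  propagation gives x7=False; an empty clause results — contradiction.
x5 = False:
  propagation gives x4=True, x7=False; an empty clause results — contradiction.
Every branch closes, so no satisfying assignment exists.

UNSATISFIABLE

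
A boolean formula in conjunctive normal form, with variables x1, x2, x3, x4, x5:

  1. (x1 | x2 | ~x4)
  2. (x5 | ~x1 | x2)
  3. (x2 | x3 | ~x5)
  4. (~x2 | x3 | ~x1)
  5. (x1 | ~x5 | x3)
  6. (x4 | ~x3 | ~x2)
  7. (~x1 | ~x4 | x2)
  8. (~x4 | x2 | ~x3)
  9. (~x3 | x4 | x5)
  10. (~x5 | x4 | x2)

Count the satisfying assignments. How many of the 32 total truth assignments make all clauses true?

7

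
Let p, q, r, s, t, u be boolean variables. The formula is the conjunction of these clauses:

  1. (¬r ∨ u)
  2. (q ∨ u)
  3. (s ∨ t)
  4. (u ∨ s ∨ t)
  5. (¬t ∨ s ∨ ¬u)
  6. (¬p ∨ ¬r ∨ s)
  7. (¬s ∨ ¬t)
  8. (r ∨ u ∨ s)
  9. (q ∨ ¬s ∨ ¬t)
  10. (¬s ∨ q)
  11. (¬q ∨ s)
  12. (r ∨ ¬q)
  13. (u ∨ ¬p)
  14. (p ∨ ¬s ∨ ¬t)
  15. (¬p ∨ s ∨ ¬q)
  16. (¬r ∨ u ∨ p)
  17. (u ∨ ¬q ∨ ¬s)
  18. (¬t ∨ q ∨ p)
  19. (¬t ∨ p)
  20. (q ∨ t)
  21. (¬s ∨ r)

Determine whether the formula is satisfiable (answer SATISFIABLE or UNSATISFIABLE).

SATISFIABLE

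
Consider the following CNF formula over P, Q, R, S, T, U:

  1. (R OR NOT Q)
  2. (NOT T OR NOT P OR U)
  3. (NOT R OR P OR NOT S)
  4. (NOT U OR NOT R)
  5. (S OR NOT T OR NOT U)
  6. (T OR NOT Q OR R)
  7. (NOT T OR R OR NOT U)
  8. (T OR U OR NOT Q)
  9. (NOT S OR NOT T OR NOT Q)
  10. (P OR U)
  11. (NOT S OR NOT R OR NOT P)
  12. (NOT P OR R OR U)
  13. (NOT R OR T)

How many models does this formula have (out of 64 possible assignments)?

The models are:
  P=0 Q=0 R=0 S=0 T=0 U=1
  P=0 Q=0 R=0 S=1 T=0 U=1
  P=1 Q=0 R=0 S=0 T=0 U=1
  P=1 Q=0 R=0 S=1 T=0 U=1
That's 4 in total.

4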